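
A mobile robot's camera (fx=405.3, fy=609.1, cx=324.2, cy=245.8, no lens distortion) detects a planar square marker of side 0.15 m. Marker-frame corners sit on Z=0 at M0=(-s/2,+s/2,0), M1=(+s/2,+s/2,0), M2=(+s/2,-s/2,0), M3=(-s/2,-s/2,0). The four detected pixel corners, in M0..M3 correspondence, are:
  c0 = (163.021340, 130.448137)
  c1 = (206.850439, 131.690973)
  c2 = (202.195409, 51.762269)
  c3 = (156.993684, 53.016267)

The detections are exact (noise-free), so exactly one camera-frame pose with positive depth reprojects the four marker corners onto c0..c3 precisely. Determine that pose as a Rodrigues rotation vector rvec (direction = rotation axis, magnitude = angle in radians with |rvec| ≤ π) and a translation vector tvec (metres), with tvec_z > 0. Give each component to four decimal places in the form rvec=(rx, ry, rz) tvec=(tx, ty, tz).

Intrinsics K: fx=405.3, fy=609.1, cx=324.2, cy=245.8
Marker side s = 0.15 m; corners in marker frame (Z=0):
  M0 = (-0.0750, +0.0750, 0)
  M1 = (+0.0750, +0.0750, 0)
  M2 = (+0.0750, -0.0750, 0)
  M3 = (-0.0750, -0.0750, 0)
Detected image corners:
  c0 = (163.021340, 130.448137) px
  c1 = (206.850439, 131.690973) px
  c2 = (202.195409, 51.762269) px
  c3 = (156.993684, 53.016267) px
Planar DLT: solve 8×8 A·h = b for H (H[2,2]=1):
  H  [+258.13321 +77.77541 +181.95834]
  H  [-19.29777 +545.58796 +92.41087]
  H  [-0.21154 +0.23095 +1.00000]
B = K⁻¹H; ‖b₁‖=0.835130, ‖b₂‖=0.835130; λ = 2/(‖b₁‖+‖b₂‖) = 1.197418, sign → tz>0 ⇒ λ=+1.197418
r₁ = λ·B[:,0] = (+0.96525,+0.06428,-0.25331); r₂ = λ·B[:,1] = (+0.00857,+0.96096,+0.27654)
r₃ = r₁×r₂ = (+0.26119,-0.26910,+0.92702); SVD([r₁ r₂ r₃]) → R = UVᵀ:
  R  [+0.96525 +0.00857 +0.26119]
  R  [+0.06428 +0.96096 -0.26910]
  R  [-0.25331 +0.27654 +0.92702]
t = (-0.42024, -0.30154, +1.19742) m
tr R = 2.853229; θ = arccos((tr R − 1)/2) = 0.385489 rad = 22.087°
axis k = ((R−Rᵀ)₃₂, (R−Rᵀ)₁₃, (R−Rᵀ)₂₁) / (2 sinθ) = (+0.725567, +0.684152, +0.074080)
rvec = θ·k = (+0.279699, +0.263734, +0.028557)

rvec=(0.2797, 0.2637, 0.0286) tvec=(-0.4202, -0.3015, 1.1974)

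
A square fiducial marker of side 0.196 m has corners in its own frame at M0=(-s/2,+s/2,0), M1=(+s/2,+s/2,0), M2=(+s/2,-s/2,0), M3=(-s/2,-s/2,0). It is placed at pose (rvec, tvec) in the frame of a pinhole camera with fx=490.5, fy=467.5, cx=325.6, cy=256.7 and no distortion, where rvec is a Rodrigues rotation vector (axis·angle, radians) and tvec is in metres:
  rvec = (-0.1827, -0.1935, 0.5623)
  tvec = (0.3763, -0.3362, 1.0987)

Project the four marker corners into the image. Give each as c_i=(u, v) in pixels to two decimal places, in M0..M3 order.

c0=(438.62, 121.32) c1=(509.07, 170.26) c2=(545.19, 106.44) c3=(478.37, 57.96)

Intrinsics K: fx=490.5, fy=467.5, cx=325.6, cy=256.7
Marker side s = 0.196 m; corners in marker frame (Z=0):
  M0 = (-0.0980, +0.0980, 0)
  M1 = (+0.0980, +0.0980, 0)
  M2 = (+0.0980, -0.0980, 0)
  M3 = (-0.0980, -0.0980, 0)
rvec = (-0.1827, -0.1935, 0.5623), |rvec| = θ = 0.62210 rad = 35.643°
Rodrigues: sinθ=0.58274, 1−cosθ=0.18734; R = I + sinθ·[k]× + (1−cosθ)·[k]×²:
    [+0.82882 -0.50961 -0.23099]
    [+0.54384 +0.83078 +0.11847]
    [+0.13153 -0.22381 +0.96572]
t = (0.3763, -0.3362, 1.0987) m
M0: Pc = R·M0+t = (+0.24513, -0.30808, +1.06388); u = 490.5·(+0.24513)/1.06388 + 325.6 = 438.6189, v = 467.5·(-0.30808)/1.06388 + 256.7 = 121.3204
M1: Pc = R·M1+t = (+0.40758, -0.20149, +1.08966); u = 490.5·(+0.40758)/1.08966 + 325.6 = 509.0698, v = 467.5·(-0.20149)/1.08966 + 256.7 = 170.2552
M2: Pc = R·M2+t = (+0.50747, -0.36432, +1.13352); u = 490.5·(+0.50747)/1.13352 + 325.6 = 545.1916, v = 467.5·(-0.36432)/1.13352 + 256.7 = 106.4430
M3: Pc = R·M3+t = (+0.34502, -0.47091, +1.10774); u = 490.5·(+0.34502)/1.10774 + 325.6 = 478.3712, v = 467.5·(-0.47091)/1.10774 + 256.7 = 57.9610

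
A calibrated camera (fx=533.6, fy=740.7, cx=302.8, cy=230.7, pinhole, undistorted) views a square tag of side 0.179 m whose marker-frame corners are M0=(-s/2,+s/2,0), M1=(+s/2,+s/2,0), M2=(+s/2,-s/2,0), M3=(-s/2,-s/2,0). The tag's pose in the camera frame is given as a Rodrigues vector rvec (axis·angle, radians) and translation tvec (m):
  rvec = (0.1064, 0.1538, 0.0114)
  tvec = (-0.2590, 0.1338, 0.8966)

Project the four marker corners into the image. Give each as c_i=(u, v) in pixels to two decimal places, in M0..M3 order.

Intrinsics K: fx=533.6, fy=740.7, cx=302.8, cy=230.7
Marker side s = 0.179 m; corners in marker frame (Z=0):
  M0 = (-0.0895, +0.0895, 0)
  M1 = (+0.0895, +0.0895, 0)
  M2 = (+0.0895, -0.0895, 0)
  M3 = (-0.0895, -0.0895, 0)
rvec = (0.1064, 0.1538, 0.0114), |rvec| = θ = 0.18736 rad = 10.735°
Rodrigues: sinθ=0.18627, 1−cosθ=0.01750; R = I + sinθ·[k]× + (1−cosθ)·[k]×²:
    [+0.98814 -0.00318 +0.15351]
    [+0.01949 +0.99429 -0.10490]
    [-0.15230 +0.10665 +0.98256]
t = (-0.2590, 0.1338, 0.8966) m
M0: Pc = R·M0+t = (-0.34772, +0.22104, +0.91978); u = 533.6·(-0.34772)/0.91978 + 302.8 = 101.0716, v = 740.7·(+0.22104)/0.91978 + 230.7 = 408.7082
M1: Pc = R·M1+t = (-0.17085, +0.22453, +0.89251); u = 533.6·(-0.17085)/0.89251 + 302.8 = 200.6582, v = 740.7·(+0.22453)/0.89251 + 230.7 = 417.0409
M2: Pc = R·M2+t = (-0.17028, +0.04656, +0.87342); u = 533.6·(-0.17028)/0.87342 + 302.8 = 198.7728, v = 740.7·(+0.04656)/0.87342 + 230.7 = 270.1810
M3: Pc = R·M3+t = (-0.34715, +0.04307, +0.90069); u = 533.6·(-0.34715)/0.90069 + 302.8 = 97.1325, v = 740.7·(+0.04307)/0.90069 + 230.7 = 266.1167

c0=(101.07, 408.71) c1=(200.66, 417.04) c2=(198.77, 270.18) c3=(97.13, 266.12)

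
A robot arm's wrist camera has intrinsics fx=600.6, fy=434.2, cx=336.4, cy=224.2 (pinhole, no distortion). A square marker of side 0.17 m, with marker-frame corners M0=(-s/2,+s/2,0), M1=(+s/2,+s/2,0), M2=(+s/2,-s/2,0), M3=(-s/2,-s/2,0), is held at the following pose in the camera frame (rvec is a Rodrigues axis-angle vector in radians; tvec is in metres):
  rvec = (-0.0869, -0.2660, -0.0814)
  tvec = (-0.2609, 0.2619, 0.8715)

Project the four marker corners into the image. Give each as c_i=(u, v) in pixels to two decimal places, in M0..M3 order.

c0=(97.71, 405.68) c1=(220.46, 390.72) c2=(211.70, 306.97) c3=(90.32, 317.28)

Intrinsics K: fx=600.6, fy=434.2, cx=336.4, cy=224.2
Marker side s = 0.17 m; corners in marker frame (Z=0):
  M0 = (-0.0850, +0.0850, 0)
  M1 = (+0.0850, +0.0850, 0)
  M2 = (+0.0850, -0.0850, 0)
  M3 = (-0.0850, -0.0850, 0)
rvec = (-0.0869, -0.2660, -0.0814), |rvec| = θ = 0.29143 rad = 16.698°
Rodrigues: sinθ=0.28733, 1−cosθ=0.04217; R = I + sinθ·[k]× + (1−cosθ)·[k]×²:
    [+0.96158 +0.09173 -0.25874]
    [-0.06878 +0.99296 +0.09642]
    [+0.26576 -0.07493 +0.96112]
t = (-0.2609, 0.2619, 0.8715) m
M0: Pc = R·M0+t = (-0.33484, +0.35215, +0.84254); u = 600.6·(-0.33484)/0.84254 + 336.4 = 97.7133, v = 434.2·(+0.35215)/0.84254 + 224.2 = 405.6777
M1: Pc = R·M1+t = (-0.17137, +0.34046, +0.88772); u = 600.6·(-0.17137)/0.88772 + 336.4 = 220.4582, v = 434.2·(+0.34046)/0.88772 + 224.2 = 390.7229
M2: Pc = R·M2+t = (-0.18696, +0.17165, +0.90046); u = 600.6·(-0.18696)/0.90046 + 336.4 = 211.6972, v = 434.2·(+0.17165)/0.90046 + 224.2 = 306.9705
M3: Pc = R·M3+t = (-0.35043, +0.18334, +0.85528); u = 600.6·(-0.35043)/0.85528 + 336.4 = 90.3176, v = 434.2·(+0.18334)/0.85528 + 224.2 = 317.2785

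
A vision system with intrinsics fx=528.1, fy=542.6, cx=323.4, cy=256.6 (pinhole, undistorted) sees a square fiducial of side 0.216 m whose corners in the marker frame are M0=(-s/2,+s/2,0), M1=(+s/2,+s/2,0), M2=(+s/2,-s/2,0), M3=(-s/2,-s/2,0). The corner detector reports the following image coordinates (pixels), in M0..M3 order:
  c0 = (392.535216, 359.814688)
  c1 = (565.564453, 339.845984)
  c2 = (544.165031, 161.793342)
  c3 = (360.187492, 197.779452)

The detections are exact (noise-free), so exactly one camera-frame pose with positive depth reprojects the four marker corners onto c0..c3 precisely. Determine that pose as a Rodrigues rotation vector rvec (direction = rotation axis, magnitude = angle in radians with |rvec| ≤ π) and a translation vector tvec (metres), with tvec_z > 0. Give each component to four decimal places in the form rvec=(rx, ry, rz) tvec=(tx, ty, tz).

rvec=(0.2514, 0.2306, -0.1917) tvec=(0.1722, 0.0144, 0.6542)

Intrinsics K: fx=528.1, fy=542.6, cx=323.4, cy=256.6
Marker side s = 0.216 m; corners in marker frame (Z=0):
  M0 = (-0.1080, +0.1080, 0)
  M1 = (+0.1080, +0.1080, 0)
  M2 = (+0.1080, -0.1080, 0)
  M3 = (-0.1080, -0.1080, 0)
Detected image corners:
  c0 = (392.535216, 359.814688) px
  c1 = (565.564453, 339.845984) px
  c2 = (544.165031, 161.793342) px
  c3 = (360.187492, 197.779452) px
Planar DLT: solve 8×8 A·h = b for H (H[2,2]=1):
  H  [+648.55618 +284.30131 +462.44561]
  H  [-228.77567 +876.05990 +268.51502]
  H  [-0.37996 +0.34116 +1.00000]
B = K⁻¹H; ‖b₁‖=1.528650, ‖b₂‖=1.528650; λ = 2/(‖b₁‖+‖b₂‖) = 0.654172, sign → tz>0 ⇒ λ=+0.654172
r₁ = λ·B[:,0] = (+0.95560,-0.15827,-0.24856); r₂ = λ·B[:,1] = (+0.21550,+0.95066,+0.22317)
r₃ = r₁×r₂ = (+0.20097,-0.26683,+0.94256); SVD([r₁ r₂ r₃]) → R = UVᵀ:
  R  [+0.95560 +0.21550 +0.20097]
  R  [-0.15827 +0.95066 -0.26683]
  R  [-0.24856 +0.22317 +0.94256]
t = (+0.17224, +0.01437, +0.65417) m
tr R = 2.848812; θ = arccos((tr R − 1)/2) = 0.391321 rad = 22.421°
axis k = ((R−Rᵀ)₃₂, (R−Rᵀ)₁₃, (R−Rᵀ)₂₁) / (2 sinθ) = (+0.642361, +0.589305, -0.489992)
rvec = θ·k = (+0.251369, +0.230607, -0.191744)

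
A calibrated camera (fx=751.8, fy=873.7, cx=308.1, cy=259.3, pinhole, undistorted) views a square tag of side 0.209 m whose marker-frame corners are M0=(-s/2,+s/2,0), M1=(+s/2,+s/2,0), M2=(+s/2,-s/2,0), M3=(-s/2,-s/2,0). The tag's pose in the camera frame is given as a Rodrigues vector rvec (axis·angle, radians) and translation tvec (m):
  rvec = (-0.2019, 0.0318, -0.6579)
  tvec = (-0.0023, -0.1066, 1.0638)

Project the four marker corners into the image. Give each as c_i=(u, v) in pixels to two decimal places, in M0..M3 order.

Intrinsics K: fx=751.8, fy=873.7, cx=308.1, cy=259.3
Marker side s = 0.209 m; corners in marker frame (Z=0):
  M0 = (-0.1045, +0.1045, 0)
  M1 = (+0.1045, +0.1045, 0)
  M2 = (+0.1045, -0.1045, 0)
  M3 = (-0.1045, -0.1045, 0)
rvec = (-0.2019, 0.0318, -0.6579), |rvec| = θ = 0.68892 rad = 39.472°
Rodrigues: sinθ=0.63570, 1−cosθ=0.22807; R = I + sinθ·[k]× + (1−cosθ)·[k]×²:
    [+0.79152 +0.60400 +0.09317]
    [-0.61017 +0.77242 +0.17625]
    [+0.03449 -0.19636 +0.97993]
t = (-0.0023, -0.1066, 1.0638) m
M0: Pc = R·M0+t = (-0.02190, +0.03788, +1.03968); u = 751.8·(-0.02190)/1.03968 + 308.1 = 292.2663, v = 873.7·(+0.03788)/1.03968 + 259.3 = 291.1330
M1: Pc = R·M1+t = (+0.14353, -0.08964, +1.04688); u = 751.8·(+0.14353)/1.04688 + 308.1 = 411.1745, v = 873.7·(-0.08964)/1.04688 + 259.3 = 184.4854
M2: Pc = R·M2+t = (+0.01730, -0.25108, +1.08792); u = 751.8·(+0.01730)/1.08792 + 308.1 = 320.0527, v = 873.7·(-0.25108)/1.08792 + 259.3 = 57.6600
M3: Pc = R·M3+t = (-0.14813, -0.12356, +1.08072); u = 751.8·(-0.14813)/1.08072 + 308.1 = 205.0522, v = 873.7·(-0.12356)/1.08072 + 259.3 = 159.4120

c0=(292.27, 291.13) c1=(411.17, 184.49) c2=(320.05, 57.66) c3=(205.05, 159.41)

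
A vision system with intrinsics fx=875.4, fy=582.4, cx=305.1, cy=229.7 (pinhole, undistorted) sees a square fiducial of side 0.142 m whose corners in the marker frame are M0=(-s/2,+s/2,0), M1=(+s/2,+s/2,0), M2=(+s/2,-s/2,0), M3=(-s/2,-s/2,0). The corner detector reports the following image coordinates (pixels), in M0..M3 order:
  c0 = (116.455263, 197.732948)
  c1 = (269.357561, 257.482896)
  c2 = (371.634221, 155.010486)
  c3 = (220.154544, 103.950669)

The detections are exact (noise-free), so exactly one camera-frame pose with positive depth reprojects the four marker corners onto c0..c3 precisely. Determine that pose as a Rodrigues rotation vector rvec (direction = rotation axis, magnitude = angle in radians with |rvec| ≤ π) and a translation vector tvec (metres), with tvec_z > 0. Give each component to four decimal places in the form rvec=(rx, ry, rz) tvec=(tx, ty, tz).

Intrinsics K: fx=875.4, fy=582.4, cx=305.1, cy=229.7
Marker side s = 0.142 m; corners in marker frame (Z=0):
  M0 = (-0.0710, +0.0710, 0)
  M1 = (+0.0710, +0.0710, 0)
  M2 = (+0.0710, -0.0710, 0)
  M3 = (-0.0710, -0.0710, 0)
Detected image corners:
  c0 = (116.455263, 197.732948) px
  c1 = (269.357561, 257.482896) px
  c2 = (371.634221, 155.010486) px
  c3 = (220.154544, 103.950669) px
Planar DLT: solve 8×8 A·h = b for H (H[2,2]=1):
  H  [+967.92963 -811.68913 +243.39826]
  H  [+313.64234 +627.09144 +176.47995]
  H  [-0.42435 -0.35299 +1.00000]
B = K⁻¹H; ‖b₁‖=1.499960, ‖b₂‖=1.499960; λ = 2/(‖b₁‖+‖b₂‖) = 0.666684, sign → tz>0 ⇒ λ=+0.666684
r₁ = λ·B[:,0] = (+0.83575,+0.47061,-0.28291); r₂ = λ·B[:,1] = (-0.53614,+0.81066,-0.23533)
r₃ = r₁×r₂ = (+0.11859,+0.34836,+0.92983); SVD([r₁ r₂ r₃]) → R = UVᵀ:
  R  [+0.83575 -0.53614 +0.11859]
  R  [+0.47061 +0.81066 +0.34836]
  R  [-0.28291 -0.23533 +0.92983]
t = (-0.04699, -0.06092, +0.66668) m
tr R = 2.576242; θ = arccos((tr R − 1)/2) = 0.663046 rad = 37.990°
axis k = ((R−Rᵀ)₃₂, (R−Rᵀ)₁₃, (R−Rᵀ)₂₁) / (2 sinθ) = (-0.474146, +0.326150, +0.817809)
rvec = θ·k = (-0.314381, +0.216252, +0.542245)

rvec=(-0.3144, 0.2163, 0.5422) tvec=(-0.0470, -0.0609, 0.6667)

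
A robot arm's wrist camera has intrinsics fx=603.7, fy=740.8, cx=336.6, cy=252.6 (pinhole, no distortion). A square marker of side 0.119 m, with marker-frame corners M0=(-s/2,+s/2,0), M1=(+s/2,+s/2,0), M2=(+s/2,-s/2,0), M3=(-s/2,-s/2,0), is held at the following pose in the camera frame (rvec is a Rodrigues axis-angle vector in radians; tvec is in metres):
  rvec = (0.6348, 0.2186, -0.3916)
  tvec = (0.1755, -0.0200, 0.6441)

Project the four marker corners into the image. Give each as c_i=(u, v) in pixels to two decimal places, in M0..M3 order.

Intrinsics K: fx=603.7, fy=740.8, cx=336.6, cy=252.6
Marker side s = 0.119 m; corners in marker frame (Z=0):
  M0 = (-0.0595, +0.0595, 0)
  M1 = (+0.0595, +0.0595, 0)
  M2 = (+0.0595, -0.0595, 0)
  M3 = (-0.0595, -0.0595, 0)
rvec = (0.6348, 0.2186, -0.3916), |rvec| = θ = 0.77724 rad = 44.533°
Rodrigues: sinθ=0.70132, 1−cosθ=0.28715; R = I + sinθ·[k]× + (1−cosθ)·[k]×²:
    [+0.90439 +0.41931 +0.07908]
    [-0.28739 +0.73556 -0.61348]
    [-0.31541 +0.53210 +0.78574]
t = (0.1755, -0.0200, 0.6441) m
M0: Pc = R·M0+t = (+0.14664, +0.04087, +0.69453); u = 603.7·(+0.14664)/0.69453 + 336.6 = 464.0608, v = 740.8·(+0.04087)/0.69453 + 252.6 = 296.1882
M1: Pc = R·M1+t = (+0.25426, +0.00667, +0.65699); u = 603.7·(+0.25426)/0.65699 + 336.6 = 570.2354, v = 740.8·(+0.00667)/0.65699 + 252.6 = 260.1170
M2: Pc = R·M2+t = (+0.20436, -0.08087, +0.59367); u = 603.7·(+0.20436)/0.59367 + 336.6 = 544.4142, v = 740.8·(-0.08087)/0.59367 + 252.6 = 151.6941
M3: Pc = R·M3+t = (+0.09674, -0.04667, +0.63121); u = 603.7·(+0.09674)/0.63121 + 336.6 = 429.1241, v = 740.8·(-0.04667)/0.63121 + 252.6 = 197.8309

c0=(464.06, 296.19) c1=(570.24, 260.12) c2=(544.41, 151.69) c3=(429.12, 197.83)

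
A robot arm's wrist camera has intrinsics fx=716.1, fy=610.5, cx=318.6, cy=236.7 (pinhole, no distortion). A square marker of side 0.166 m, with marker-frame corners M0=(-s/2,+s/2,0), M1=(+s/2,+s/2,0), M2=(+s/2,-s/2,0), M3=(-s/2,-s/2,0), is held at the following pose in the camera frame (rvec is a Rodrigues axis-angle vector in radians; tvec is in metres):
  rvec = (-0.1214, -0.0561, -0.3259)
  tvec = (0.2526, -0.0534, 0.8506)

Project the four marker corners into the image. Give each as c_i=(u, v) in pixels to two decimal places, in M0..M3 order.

c0=(490.80, 273.86) c1=(620.93, 235.56) c2=(570.28, 125.55) c3=(442.20, 161.44)

Intrinsics K: fx=716.1, fy=610.5, cx=318.6, cy=236.7
Marker side s = 0.166 m; corners in marker frame (Z=0):
  M0 = (-0.0830, +0.0830, 0)
  M1 = (+0.0830, +0.0830, 0)
  M2 = (+0.0830, -0.0830, 0)
  M3 = (-0.0830, -0.0830, 0)
rvec = (-0.1214, -0.0561, -0.3259), |rvec| = θ = 0.35227 rad = 20.184°
Rodrigues: sinθ=0.34503, 1−cosθ=0.06141; R = I + sinθ·[k]× + (1−cosθ)·[k]×²:
    [+0.94588 +0.32257 -0.03537]
    [-0.31583 +0.94015 +0.12795]
    [+0.07453 -0.10986 +0.99115]
t = (0.2526, -0.0534, 0.8506) m
M0: Pc = R·M0+t = (+0.20087, +0.05085, +0.83530); u = 716.1·(+0.20087)/0.83530 + 318.6 = 490.8017, v = 610.5·(+0.05085)/0.83530 + 236.7 = 273.8625
M1: Pc = R·M1+t = (+0.35788, -0.00158, +0.84767); u = 716.1·(+0.35788)/0.84767 + 318.6 = 620.9346, v = 610.5·(-0.00158)/0.84767 + 236.7 = 235.5609
M2: Pc = R·M2+t = (+0.30433, -0.15765, +0.86590); u = 716.1·(+0.30433)/0.86590 + 318.6 = 570.2842, v = 610.5·(-0.15765)/0.86590 + 236.7 = 125.5525
M3: Pc = R·M3+t = (+0.14732, -0.10522, +0.85353); u = 716.1·(+0.14732)/0.85353 + 318.6 = 442.1976, v = 610.5·(-0.10522)/0.85353 + 236.7 = 161.4412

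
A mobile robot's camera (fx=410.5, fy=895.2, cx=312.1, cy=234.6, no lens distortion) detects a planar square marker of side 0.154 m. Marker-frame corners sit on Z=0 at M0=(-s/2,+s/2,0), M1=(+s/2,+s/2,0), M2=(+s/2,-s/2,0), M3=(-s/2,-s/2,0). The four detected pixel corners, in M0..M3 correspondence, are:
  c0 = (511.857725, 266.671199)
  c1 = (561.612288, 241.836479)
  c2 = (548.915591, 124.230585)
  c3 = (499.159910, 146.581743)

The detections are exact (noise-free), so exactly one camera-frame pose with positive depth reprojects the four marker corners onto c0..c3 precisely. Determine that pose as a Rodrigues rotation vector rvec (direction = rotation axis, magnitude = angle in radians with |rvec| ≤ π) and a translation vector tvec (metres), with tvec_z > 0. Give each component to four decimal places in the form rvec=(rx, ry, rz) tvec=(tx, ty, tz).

Intrinsics K: fx=410.5, fy=895.2, cx=312.1, cy=234.6
Marker side s = 0.154 m; corners in marker frame (Z=0):
  M0 = (-0.0770, +0.0770, 0)
  M1 = (+0.0770, +0.0770, 0)
  M2 = (+0.0770, -0.0770, 0)
  M3 = (-0.0770, -0.0770, 0)
Detected image corners:
  c0 = (511.857725, 266.671199) px
  c1 = (561.612288, 241.836479) px
  c2 = (548.915591, 124.230585) px
  c3 = (499.159910, 146.581743) px
Planar DLT: solve 8×8 A·h = b for H (H[2,2]=1):
  H  [+391.60035 +65.04235 +530.61779]
  H  [-128.01245 +765.26360 +194.56249]
  H  [+0.12918 -0.03282 +1.00000]
B = K⁻¹H; ‖b₁‖=0.883325, ‖b₂‖=0.883325; λ = 2/(‖b₁‖+‖b₂‖) = 1.132086, sign → tz>0 ⇒ λ=+1.132086
r₁ = λ·B[:,0] = (+0.96878,-0.20021,+0.14624); r₂ = λ·B[:,1] = (+0.20762,+0.97750,-0.03716)
r₃ = r₁×r₂ = (-0.13551,+0.06636,+0.98855); SVD([r₁ r₂ r₃]) → R = UVᵀ:
  R  [+0.96878 +0.20762 -0.13551]
  R  [-0.20021 +0.97750 +0.06636]
  R  [+0.14624 -0.03716 +0.98855]
t = (+0.60263, -0.05063, +1.13209) m
tr R = 2.934830; θ = arccos((tr R − 1)/2) = 0.255982 rad = 14.667°
axis k = ((R−Rᵀ)₃₂, (R−Rᵀ)₁₃, (R−Rᵀ)₂₁) / (2 sinθ) = (-0.204415, -0.556400, -0.805378)
rvec = θ·k = (-0.052326, -0.142428, -0.206162)

rvec=(-0.0523, -0.1424, -0.2062) tvec=(0.6026, -0.0506, 1.1321)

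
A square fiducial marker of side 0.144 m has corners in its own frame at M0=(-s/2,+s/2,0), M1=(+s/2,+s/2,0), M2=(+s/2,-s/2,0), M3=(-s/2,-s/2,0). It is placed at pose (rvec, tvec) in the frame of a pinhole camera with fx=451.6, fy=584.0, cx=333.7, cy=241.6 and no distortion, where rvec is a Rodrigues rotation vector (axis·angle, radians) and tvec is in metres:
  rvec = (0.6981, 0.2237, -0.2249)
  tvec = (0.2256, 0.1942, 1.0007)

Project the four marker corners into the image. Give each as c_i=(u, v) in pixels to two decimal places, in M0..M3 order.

Intrinsics K: fx=451.6, fy=584.0, cx=333.7, cy=241.6
Marker side s = 0.144 m; corners in marker frame (Z=0):
  M0 = (-0.0720, +0.0720, 0)
  M1 = (+0.0720, +0.0720, 0)
  M2 = (+0.0720, -0.0720, 0)
  M3 = (-0.0720, -0.0720, 0)
rvec = (0.6981, 0.2237, -0.2249), |rvec| = θ = 0.76679 rad = 43.934°
Rodrigues: sinθ=0.69383, 1−cosθ=0.27986; R = I + sinθ·[k]× + (1−cosθ)·[k]×²:
    [+0.95211 +0.27783 +0.12768]
    [-0.12917 +0.74396 -0.65562]
    [-0.27714 +0.60773 +0.74422]
t = (0.2256, 0.1942, 1.0007) m
M0: Pc = R·M0+t = (+0.17705, +0.25707, +1.06441); u = 451.6·(+0.17705)/1.06441 + 333.7 = 408.8183, v = 584.0·(+0.25707)/1.06441 + 241.6 = 382.6416
M1: Pc = R·M1+t = (+0.31416, +0.23847, +1.02450); u = 451.6·(+0.31416)/1.02450 + 333.7 = 472.1796, v = 584.0·(+0.23847)/1.02450 + 241.6 = 377.5329
M2: Pc = R·M2+t = (+0.27415, +0.13133, +0.93699); u = 451.6·(+0.27415)/0.93699 + 333.7 = 465.8308, v = 584.0·(+0.13133)/0.93699 + 241.6 = 323.4573
M3: Pc = R·M3+t = (+0.13704, +0.14993, +0.97690); u = 451.6·(+0.13704)/0.97690 + 333.7 = 397.0529, v = 584.0·(+0.14993)/0.97690 + 241.6 = 331.2327

c0=(408.82, 382.64) c1=(472.18, 377.53) c2=(465.83, 323.46) c3=(397.05, 331.23)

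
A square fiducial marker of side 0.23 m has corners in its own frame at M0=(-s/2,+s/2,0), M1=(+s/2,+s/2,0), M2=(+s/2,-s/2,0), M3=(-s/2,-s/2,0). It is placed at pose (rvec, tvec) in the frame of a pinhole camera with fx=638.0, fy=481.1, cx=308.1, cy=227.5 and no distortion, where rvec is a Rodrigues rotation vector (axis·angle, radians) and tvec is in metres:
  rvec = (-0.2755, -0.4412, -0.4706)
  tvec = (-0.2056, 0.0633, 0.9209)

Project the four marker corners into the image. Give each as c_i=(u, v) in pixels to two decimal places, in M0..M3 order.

c0=(126.97, 343.60) c1=(270.06, 287.22) c2=(198.77, 189.51) c3=(52.73, 231.74)

Intrinsics K: fx=638.0, fy=481.1, cx=308.1, cy=227.5
Marker side s = 0.23 m; corners in marker frame (Z=0):
  M0 = (-0.1150, +0.1150, 0)
  M1 = (+0.1150, +0.1150, 0)
  M2 = (+0.1150, -0.1150, 0)
  M3 = (-0.1150, -0.1150, 0)
rvec = (-0.2755, -0.4412, -0.4706), |rvec| = θ = 0.70144 rad = 40.190°
Rodrigues: sinθ=0.64532, 1−cosθ=0.23609; R = I + sinθ·[k]× + (1−cosθ)·[k]×²:
    [+0.80033 +0.49127 -0.34369]
    [-0.37462 +0.85731 +0.35308]
    [+0.46811 -0.15383 +0.87018]
t = (-0.2056, 0.0633, 0.9209) m
M0: Pc = R·M0+t = (-0.24114, +0.20497, +0.84938); u = 638.0·(-0.24114)/0.84938 + 308.1 = 126.9689, v = 481.1·(+0.20497)/0.84938 + 227.5 = 343.5998
M1: Pc = R·M1+t = (-0.05707, +0.11881, +0.95704); u = 638.0·(-0.05707)/0.95704 + 308.1 = 270.0579, v = 481.1·(+0.11881)/0.95704 + 227.5 = 287.2249
M2: Pc = R·M2+t = (-0.17006, -0.07837, +0.99242); u = 638.0·(-0.17006)/0.99242 + 308.1 = 198.7746, v = 481.1·(-0.07837)/0.99242 + 227.5 = 189.5069
M3: Pc = R·M3+t = (-0.35413, +0.00779, +0.88476); u = 638.0·(-0.35413)/0.88476 + 308.1 = 52.7333, v = 481.1·(+0.00779)/0.88476 + 227.5 = 231.7362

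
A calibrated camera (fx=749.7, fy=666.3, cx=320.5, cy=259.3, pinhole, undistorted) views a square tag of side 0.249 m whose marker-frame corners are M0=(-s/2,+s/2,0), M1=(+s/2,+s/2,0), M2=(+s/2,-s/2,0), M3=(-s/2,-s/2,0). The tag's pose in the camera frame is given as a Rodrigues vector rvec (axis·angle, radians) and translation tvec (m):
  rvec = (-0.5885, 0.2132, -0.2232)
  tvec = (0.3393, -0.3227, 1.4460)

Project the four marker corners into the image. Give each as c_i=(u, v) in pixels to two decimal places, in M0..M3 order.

Intrinsics K: fx=749.7, fy=666.3, cx=320.5, cy=259.3
Marker side s = 0.249 m; corners in marker frame (Z=0):
  M0 = (-0.1245, +0.1245, 0)
  M1 = (+0.1245, +0.1245, 0)
  M2 = (+0.1245, -0.1245, 0)
  M3 = (-0.1245, -0.1245, 0)
rvec = (-0.5885, 0.2132, -0.2232), |rvec| = θ = 0.66453 rad = 38.075°
Rodrigues: sinθ=0.61669, 1−cosθ=0.21280; R = I + sinθ·[k]× + (1−cosθ)·[k]×²:
    [+0.95409 +0.14667 +0.26115]
    [-0.26759 +0.80911 +0.52320]
    [-0.13456 -0.56906 +0.81121]
t = (0.3393, -0.3227, 1.4460) m
M0: Pc = R·M0+t = (+0.23878, -0.18865, +1.39190); u = 749.7·(+0.23878)/1.39190 + 320.5 = 449.1084, v = 666.3·(-0.18865)/1.39190 + 259.3 = 168.9933
M1: Pc = R·M1+t = (+0.47635, -0.25528, +1.35840); u = 749.7·(+0.47635)/1.35840 + 320.5 = 583.3946, v = 666.3·(-0.25528)/1.35840 + 259.3 = 134.0837
M2: Pc = R·M2+t = (+0.43982, -0.45675, +1.50010); u = 749.7·(+0.43982)/1.50010 + 320.5 = 540.3098, v = 666.3·(-0.45675)/1.50010 + 259.3 = 56.4251
M3: Pc = R·M3+t = (+0.20225, -0.39012, +1.53360); u = 749.7·(+0.20225)/1.53360 + 320.5 = 419.3723, v = 666.3·(-0.39012)/1.53360 + 259.3 = 89.8059

c0=(449.11, 168.99) c1=(583.39, 134.08) c2=(540.31, 56.43) c3=(419.37, 89.81)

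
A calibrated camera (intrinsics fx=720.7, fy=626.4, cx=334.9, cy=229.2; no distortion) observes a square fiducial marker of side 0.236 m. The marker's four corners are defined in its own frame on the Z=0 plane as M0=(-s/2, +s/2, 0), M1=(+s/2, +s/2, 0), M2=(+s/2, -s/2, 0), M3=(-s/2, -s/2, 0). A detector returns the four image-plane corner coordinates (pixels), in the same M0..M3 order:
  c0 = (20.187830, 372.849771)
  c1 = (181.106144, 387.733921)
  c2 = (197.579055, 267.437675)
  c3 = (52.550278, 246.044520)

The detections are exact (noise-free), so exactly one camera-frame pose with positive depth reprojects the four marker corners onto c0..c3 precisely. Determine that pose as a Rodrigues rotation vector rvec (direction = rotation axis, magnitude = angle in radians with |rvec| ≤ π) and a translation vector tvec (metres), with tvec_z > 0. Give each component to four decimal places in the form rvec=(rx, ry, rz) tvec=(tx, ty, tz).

Intrinsics K: fx=720.7, fy=626.4, cx=334.9, cy=229.2
Marker side s = 0.236 m; corners in marker frame (Z=0):
  M0 = (-0.1180, +0.1180, 0)
  M1 = (+0.1180, +0.1180, 0)
  M2 = (+0.1180, -0.1180, 0)
  M3 = (-0.1180, -0.1180, 0)
Detected image corners:
  c0 = (20.187830, 372.849771) px
  c1 = (181.106144, 387.733921) px
  c2 = (197.579055, 267.437675) px
  c3 = (52.550278, 246.044520) px
Planar DLT: solve 8×8 A·h = b for H (H[2,2]=1):
  H  [+678.36453 -146.95234 +115.96370]
  H  [+167.08707 +397.17278 +315.93639]
  H  [+0.28126 -0.39524 +1.00000]
B = K⁻¹H; ‖b₁‖=0.873473, ‖b₂‖=0.873473; λ = 2/(‖b₁‖+‖b₂‖) = 1.144855, sign → tz>0 ⇒ λ=+1.144855
r₁ = λ·B[:,0] = (+0.92797,+0.18756,+0.32200); r₂ = λ·B[:,1] = (-0.02317,+0.89147,-0.45249)
r₃ = r₁×r₂ = (-0.37192,+0.41244,+0.83161); SVD([r₁ r₂ r₃]) → R = UVᵀ:
  R  [+0.92797 -0.02317 -0.37192]
  R  [+0.18756 +0.89147 +0.41244]
  R  [+0.32200 -0.45249 +0.83161]
t = (-0.34779, +0.15853, +1.14486) m
tr R = 2.651050; θ = arccos((tr R − 1)/2) = 0.599665 rad = 34.358°
axis k = ((R−Rᵀ)₃₂, (R−Rᵀ)₁₃, (R−Rᵀ)₂₁) / (2 sinθ) = (-0.766283, -0.614780, +0.186699)
rvec = θ·k = (-0.459513, -0.368662, +0.111957)

rvec=(-0.4595, -0.3687, 0.1120) tvec=(-0.3478, 0.1585, 1.1449)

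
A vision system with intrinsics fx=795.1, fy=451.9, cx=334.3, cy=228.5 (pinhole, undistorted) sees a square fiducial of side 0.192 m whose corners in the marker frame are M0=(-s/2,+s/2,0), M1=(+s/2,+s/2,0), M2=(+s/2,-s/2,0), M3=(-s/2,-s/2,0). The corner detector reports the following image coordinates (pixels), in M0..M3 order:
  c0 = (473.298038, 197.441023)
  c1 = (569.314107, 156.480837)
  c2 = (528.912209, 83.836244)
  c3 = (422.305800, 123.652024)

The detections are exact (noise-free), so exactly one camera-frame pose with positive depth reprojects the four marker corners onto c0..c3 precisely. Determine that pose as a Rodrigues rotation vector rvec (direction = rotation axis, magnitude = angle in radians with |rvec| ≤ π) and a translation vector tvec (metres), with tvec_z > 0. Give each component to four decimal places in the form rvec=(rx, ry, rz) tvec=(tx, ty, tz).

Intrinsics K: fx=795.1, fy=451.9, cx=334.3, cy=228.5
Marker side s = 0.192 m; corners in marker frame (Z=0):
  M0 = (-0.0960, +0.0960, 0)
  M1 = (+0.0960, +0.0960, 0)
  M2 = (+0.0960, -0.0960, 0)
  M3 = (-0.0960, -0.0960, 0)
Detected image corners:
  c0 = (473.298038, 197.441023) px
  c1 = (569.314107, 156.480837) px
  c2 = (528.912209, 83.836244) px
  c3 = (422.305800, 123.652024) px
Planar DLT: solve 8×8 A·h = b for H (H[2,2]=1):
  H  [+678.95356 +439.85091 +500.83581]
  H  [-167.56778 +438.31224 +141.18877]
  H  [+0.30568 +0.40656 +1.00000]
B = K⁻¹H; ‖b₁‖=0.946392, ‖b₂‖=0.946392; λ = 2/(‖b₁‖+‖b₂‖) = 1.056644, sign → tz>0 ⇒ λ=+1.056644
r₁ = λ·B[:,0] = (+0.76649,-0.55513,+0.32299); r₂ = λ·B[:,1] = (+0.40392,+0.80765,+0.42959)
r₃ = r₁×r₂ = (-0.49935,-0.19882,+0.84328); SVD([r₁ r₂ r₃]) → R = UVᵀ:
  R  [+0.76649 +0.40392 -0.49935]
  R  [-0.55513 +0.80765 -0.19882]
  R  [+0.32299 +0.42959 +0.84328]
t = (+0.22132, -0.20415, +1.05664) m
tr R = 2.417425; θ = arccos((tr R − 1)/2) = 0.783125 rad = 44.870°
axis k = ((R−Rᵀ)₃₂, (R−Rᵀ)₁₃, (R−Rᵀ)₂₁) / (2 sinθ) = (+0.445367, -0.582807, -0.679694)
rvec = θ·k = (+0.348778, -0.456411, -0.532286)

rvec=(0.3488, -0.4564, -0.5323) tvec=(0.2213, -0.2042, 1.0566)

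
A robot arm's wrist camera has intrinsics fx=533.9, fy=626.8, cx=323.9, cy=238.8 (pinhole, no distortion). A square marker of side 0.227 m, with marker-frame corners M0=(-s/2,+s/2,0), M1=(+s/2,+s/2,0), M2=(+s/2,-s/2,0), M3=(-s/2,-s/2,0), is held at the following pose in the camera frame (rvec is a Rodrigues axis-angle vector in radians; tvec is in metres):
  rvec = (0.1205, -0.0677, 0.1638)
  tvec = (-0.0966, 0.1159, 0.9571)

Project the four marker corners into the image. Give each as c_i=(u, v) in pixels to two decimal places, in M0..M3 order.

c0=(197.70, 375.12) c1=(321.83, 395.73) c2=(342.97, 253.75) c3=(215.79, 229.92)

Intrinsics K: fx=533.9, fy=626.8, cx=323.9, cy=238.8
Marker side s = 0.227 m; corners in marker frame (Z=0):
  M0 = (-0.1135, +0.1135, 0)
  M1 = (+0.1135, +0.1135, 0)
  M2 = (+0.1135, -0.1135, 0)
  M3 = (-0.1135, -0.1135, 0)
rvec = (0.1205, -0.0677, 0.1638), |rvec| = θ = 0.21432 rad = 12.280°
Rodrigues: sinθ=0.21269, 1−cosθ=0.02288; R = I + sinθ·[k]× + (1−cosθ)·[k]×²:
    [+0.98435 -0.16661 -0.05735]
    [+0.15849 +0.97940 -0.12510]
    [+0.07701 +0.11406 +0.99048]
t = (-0.0966, 0.1159, 0.9571) m
M0: Pc = R·M0+t = (-0.22723, +0.20907, +0.96130); u = 533.9·(-0.22723)/0.96130 + 323.9 = 197.6959, v = 626.8·(+0.20907)/0.96130 + 238.8 = 375.1228
M1: Pc = R·M1+t = (-0.00379, +0.24505, +0.97879); u = 533.9·(-0.00379)/0.97879 + 323.9 = 321.8346, v = 626.8·(+0.24505)/0.97879 + 238.8 = 395.7266
M2: Pc = R·M2+t = (+0.03403, +0.02273, +0.95290); u = 533.9·(+0.03403)/0.95290 + 323.9 = 342.9693, v = 626.8·(+0.02273)/0.95290 + 238.8 = 253.7487
M3: Pc = R·M3+t = (-0.18941, -0.01325, +0.93541); u = 533.9·(-0.18941)/0.93541 + 323.9 = 215.7896, v = 626.8·(-0.01325)/0.93541 + 238.8 = 229.9212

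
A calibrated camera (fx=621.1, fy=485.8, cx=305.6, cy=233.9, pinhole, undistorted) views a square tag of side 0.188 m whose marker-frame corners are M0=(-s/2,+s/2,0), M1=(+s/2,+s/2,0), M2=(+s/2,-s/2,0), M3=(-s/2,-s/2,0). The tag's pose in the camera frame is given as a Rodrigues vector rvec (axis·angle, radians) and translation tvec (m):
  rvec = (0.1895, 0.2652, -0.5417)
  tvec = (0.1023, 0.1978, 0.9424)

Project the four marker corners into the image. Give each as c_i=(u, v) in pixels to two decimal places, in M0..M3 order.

Intrinsics K: fx=621.1, fy=485.8, cx=305.6, cy=233.9
Marker side s = 0.188 m; corners in marker frame (Z=0):
  M0 = (-0.0940, +0.0940, 0)
  M1 = (+0.0940, +0.0940, 0)
  M2 = (+0.0940, -0.0940, 0)
  M3 = (-0.0940, -0.0940, 0)
rvec = (0.1895, 0.2652, -0.5417), |rvec| = θ = 0.63220 rad = 36.223°
Rodrigues: sinθ=0.59092, 1−cosθ=0.19327; R = I + sinθ·[k]× + (1−cosθ)·[k]×²:
    [+0.82409 +0.53063 +0.19824]
    [-0.48203 +0.84074 -0.24660]
    [-0.29752 +0.10766 +0.94863]
t = (0.1023, 0.1978, 0.9424) m
M0: Pc = R·M0+t = (+0.07471, +0.32214, +0.98049); u = 621.1·(+0.07471)/0.98049 + 305.6 = 352.9288, v = 485.8·(+0.32214)/0.98049 + 233.9 = 393.5101
M1: Pc = R·M1+t = (+0.22964, +0.23152, +0.92455); u = 621.1·(+0.22964)/0.92455 + 305.6 = 459.8713, v = 485.8·(+0.23152)/0.92455 + 233.9 = 355.5500
M2: Pc = R·M2+t = (+0.12989, +0.07346, +0.90431); u = 621.1·(+0.12989)/0.90431 + 305.6 = 394.8078, v = 485.8·(+0.07346)/0.90431 + 233.9 = 273.3630
M3: Pc = R·M3+t = (-0.02504, +0.16408, +0.96025); u = 621.1·(-0.02504)/0.96025 + 305.6 = 289.4012, v = 485.8·(+0.16408)/0.96025 + 233.9 = 316.9106

c0=(352.93, 393.51) c1=(459.87, 355.55) c2=(394.81, 273.36) c3=(289.40, 316.91)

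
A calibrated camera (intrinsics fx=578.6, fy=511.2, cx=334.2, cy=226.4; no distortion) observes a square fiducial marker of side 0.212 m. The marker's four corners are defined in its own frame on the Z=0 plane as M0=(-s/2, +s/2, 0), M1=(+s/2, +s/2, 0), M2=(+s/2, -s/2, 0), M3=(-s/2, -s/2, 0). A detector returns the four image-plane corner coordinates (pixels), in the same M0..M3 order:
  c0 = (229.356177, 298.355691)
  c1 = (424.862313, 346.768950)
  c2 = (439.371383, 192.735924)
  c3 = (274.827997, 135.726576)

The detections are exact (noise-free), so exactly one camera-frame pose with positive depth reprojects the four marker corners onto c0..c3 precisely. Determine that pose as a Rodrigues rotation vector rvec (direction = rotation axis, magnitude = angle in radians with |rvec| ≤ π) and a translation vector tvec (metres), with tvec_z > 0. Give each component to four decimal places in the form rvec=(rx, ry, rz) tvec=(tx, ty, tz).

Intrinsics K: fx=578.6, fy=511.2, cx=334.2, cy=226.4
Marker side s = 0.212 m; corners in marker frame (Z=0):
  M0 = (-0.1060, +0.1060, 0)
  M1 = (+0.1060, +0.1060, 0)
  M2 = (+0.1060, -0.1060, 0)
  M3 = (-0.1060, -0.1060, 0)
Detected image corners:
  c0 = (229.356177, 298.355691) px
  c1 = (424.862313, 346.768950) px
  c2 = (439.371383, 192.735924) px
  c3 = (274.827997, 135.726576) px
Planar DLT: solve 8×8 A·h = b for H (H[2,2]=1):
  H  [+1014.08737 -386.73609 +348.01866]
  H  [+371.54496 +568.52447 +238.67857]
  H  [+0.49853 -0.72823 +1.00000]
B = K⁻¹H; ‖b₁‖=1.627865, ‖b₂‖=1.627865; λ = 2/(‖b₁‖+‖b₂‖) = 0.614301, sign → tz>0 ⇒ λ=+0.614301
r₁ = λ·B[:,0] = (+0.89977,+0.31085,+0.30625); r₂ = λ·B[:,1] = (-0.15221,+0.88131,-0.44735)
r₃ = r₁×r₂ = (-0.40896,+0.35590,+0.84029); SVD([r₁ r₂ r₃]) → R = UVᵀ:
  R  [+0.89977 -0.15221 -0.40896]
  R  [+0.31085 +0.88131 +0.35590]
  R  [+0.30625 -0.44735 +0.84029]
t = (+0.01467, +0.01475, +0.61430) m
tr R = 2.621369; θ = arccos((tr R − 1)/2) = 0.625476 rad = 35.837°
axis k = ((R−Rᵀ)₃₂, (R−Rᵀ)₁₃, (R−Rᵀ)₂₁) / (2 sinθ) = (-0.685974, -0.610787, +0.395447)
rvec = θ·k = (-0.429061, -0.382033, +0.247343)

rvec=(-0.4291, -0.3820, 0.2473) tvec=(0.0147, 0.0148, 0.6143)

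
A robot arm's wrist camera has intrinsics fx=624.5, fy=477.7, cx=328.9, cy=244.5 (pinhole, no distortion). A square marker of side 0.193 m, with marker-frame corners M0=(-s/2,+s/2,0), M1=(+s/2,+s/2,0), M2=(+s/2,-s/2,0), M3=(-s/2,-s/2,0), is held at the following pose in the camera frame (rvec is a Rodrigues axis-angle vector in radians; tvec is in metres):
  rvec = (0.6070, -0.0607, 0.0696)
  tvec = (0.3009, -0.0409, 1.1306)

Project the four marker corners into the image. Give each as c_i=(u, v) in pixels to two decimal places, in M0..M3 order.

Intrinsics K: fx=624.5, fy=477.7, cx=328.9, cy=244.5
Marker side s = 0.193 m; corners in marker frame (Z=0):
  M0 = (-0.0965, +0.0965, 0)
  M1 = (+0.0965, +0.0965, 0)
  M2 = (+0.0965, -0.0965, 0)
  M3 = (-0.0965, -0.0965, 0)
rvec = (0.6070, -0.0607, 0.0696), |rvec| = θ = 0.61399 rad = 35.179°
Rodrigues: sinθ=0.57613, 1−cosθ=0.18264; R = I + sinθ·[k]× + (1−cosθ)·[k]×²:
    [+0.99587 -0.08316 -0.03649]
    [+0.04746 +0.81914 -0.57162]
    [+0.07743 +0.56753 +0.81971]
t = (0.3009, -0.0409, 1.1306) m
M0: Pc = R·M0+t = (+0.19677, +0.03357, +1.17789); u = 624.5·(+0.19677)/1.17789 + 328.9 = 433.2262, v = 477.7·(+0.03357)/1.17789 + 244.5 = 258.1135
M1: Pc = R·M1+t = (+0.38898, +0.04273, +1.19284); u = 624.5·(+0.38898)/1.19284 + 328.9 = 532.5452, v = 477.7·(+0.04273)/1.19284 + 244.5 = 261.6110
M2: Pc = R·M2+t = (+0.40503, -0.11537, +1.08331); u = 624.5·(+0.40503)/1.08331 + 328.9 = 562.3881, v = 477.7·(-0.11537)/1.08331 + 244.5 = 193.6268
M3: Pc = R·M3+t = (+0.21282, -0.12453, +1.06836); u = 624.5·(+0.21282)/1.06836 + 328.9 = 453.3039, v = 477.7·(-0.12453)/1.06836 + 244.5 = 188.8198

c0=(433.23, 258.11) c1=(532.55, 261.61) c2=(562.39, 193.63) c3=(453.30, 188.82)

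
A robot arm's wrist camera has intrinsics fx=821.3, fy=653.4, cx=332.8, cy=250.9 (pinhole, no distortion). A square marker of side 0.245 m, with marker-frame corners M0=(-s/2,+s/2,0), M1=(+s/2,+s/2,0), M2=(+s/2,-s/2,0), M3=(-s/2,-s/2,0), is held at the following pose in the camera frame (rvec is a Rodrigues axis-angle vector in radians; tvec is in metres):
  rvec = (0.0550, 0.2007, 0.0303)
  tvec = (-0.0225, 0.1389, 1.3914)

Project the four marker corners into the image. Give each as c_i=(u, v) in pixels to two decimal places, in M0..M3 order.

Intrinsics K: fx=821.3, fy=653.4, cx=332.8, cy=250.9
Marker side s = 0.245 m; corners in marker frame (Z=0):
  M0 = (-0.1225, +0.1225, 0)
  M1 = (+0.1225, +0.1225, 0)
  M2 = (+0.1225, -0.1225, 0)
  M3 = (-0.1225, -0.1225, 0)
rvec = (0.0550, 0.2007, 0.0303), |rvec| = θ = 0.21029 rad = 12.049°
Rodrigues: sinθ=0.20875, 1−cosθ=0.02203; R = I + sinθ·[k]× + (1−cosθ)·[k]×²:
    [+0.97948 -0.02458 +0.20005]
    [+0.03558 +0.99804 -0.05157]
    [-0.19839 +0.05762 +0.97843]
t = (-0.0225, 0.1389, 1.3914) m
M0: Pc = R·M0+t = (-0.14550, +0.25680, +1.42276); u = 821.3·(-0.14550)/1.42276 + 332.8 = 248.8110, v = 653.4·(+0.25680)/1.42276 + 250.9 = 368.8354
M1: Pc = R·M1+t = (+0.09448, +0.26552, +1.37416); u = 821.3·(+0.09448)/1.37416 + 332.8 = 389.2655, v = 653.4·(+0.26552)/1.37416 + 250.9 = 377.1514
M2: Pc = R·M2+t = (+0.10050, +0.02100, +1.36004); u = 821.3·(+0.10050)/1.36004 + 332.8 = 393.4880, v = 653.4·(+0.02100)/1.36004 + 250.9 = 260.9884
M3: Pc = R·M3+t = (-0.13948, +0.01228, +1.40864); u = 821.3·(-0.13948)/1.40864 + 332.8 = 251.4801, v = 653.4·(+0.01228)/1.40864 + 250.9 = 256.5973

c0=(248.81, 368.84) c1=(389.27, 377.15) c2=(393.49, 260.99) c3=(251.48, 256.60)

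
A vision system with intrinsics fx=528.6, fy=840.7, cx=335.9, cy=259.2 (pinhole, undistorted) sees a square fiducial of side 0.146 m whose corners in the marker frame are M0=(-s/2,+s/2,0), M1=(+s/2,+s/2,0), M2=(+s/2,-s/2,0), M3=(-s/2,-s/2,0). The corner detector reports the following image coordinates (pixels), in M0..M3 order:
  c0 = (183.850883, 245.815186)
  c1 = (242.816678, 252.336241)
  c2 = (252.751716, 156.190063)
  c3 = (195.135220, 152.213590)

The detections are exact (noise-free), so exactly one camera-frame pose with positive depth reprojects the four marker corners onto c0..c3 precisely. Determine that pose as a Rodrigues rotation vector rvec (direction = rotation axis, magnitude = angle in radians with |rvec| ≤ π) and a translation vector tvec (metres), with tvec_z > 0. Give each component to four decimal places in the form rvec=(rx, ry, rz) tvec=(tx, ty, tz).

Intrinsics K: fx=528.6, fy=840.7, cx=335.9, cy=259.2
Marker side s = 0.146 m; corners in marker frame (Z=0):
  M0 = (-0.0730, +0.0730, 0)
  M1 = (+0.0730, +0.0730, 0)
  M2 = (+0.0730, -0.0730, 0)
  M3 = (-0.0730, -0.0730, 0)
Detected image corners:
  c0 = (183.850883, 245.815186) px
  c1 = (242.816678, 252.336241) px
  c2 = (252.751716, 156.190063) px
  c3 = (195.135220, 152.213590) px
Planar DLT: solve 8×8 A·h = b for H (H[2,2]=1):
  H  [+361.32471 -114.28358 +218.34375]
  H  [+0.90810 +611.38602 +200.94741]
  H  [-0.17319 -0.19007 +1.00000]
B = K⁻¹H; ‖b₁‖=0.814105, ‖b₂‖=0.814105; λ = 2/(‖b₁‖+‖b₂‖) = 1.228342, sign → tz>0 ⇒ λ=+1.228342
r₁ = λ·B[:,0] = (+0.97482,+0.06692,-0.21273); r₂ = λ·B[:,1] = (-0.11721,+0.96527,-0.23347)
r₃ = r₁×r₂ = (+0.18972,+0.25252,+0.94881); SVD([r₁ r₂ r₃]) → R = UVᵀ:
  R  [+0.97482 -0.11721 +0.18972]
  R  [+0.06692 +0.96527 +0.25252]
  R  [-0.21273 -0.23347 +0.94881]
t = (-0.27317, -0.08511, +1.22834) m
tr R = 2.888899; θ = arccos((tr R − 1)/2) = 0.334881 rad = 19.187°
axis k = ((R−Rᵀ)₃₂, (R−Rᵀ)₁₃, (R−Rᵀ)₂₁) / (2 sinθ) = (-0.739358, +0.612277, +0.280119)
rvec = θ·k = (-0.247597, +0.205040, +0.093807)

rvec=(-0.2476, 0.2050, 0.0938) tvec=(-0.2732, -0.0851, 1.2283)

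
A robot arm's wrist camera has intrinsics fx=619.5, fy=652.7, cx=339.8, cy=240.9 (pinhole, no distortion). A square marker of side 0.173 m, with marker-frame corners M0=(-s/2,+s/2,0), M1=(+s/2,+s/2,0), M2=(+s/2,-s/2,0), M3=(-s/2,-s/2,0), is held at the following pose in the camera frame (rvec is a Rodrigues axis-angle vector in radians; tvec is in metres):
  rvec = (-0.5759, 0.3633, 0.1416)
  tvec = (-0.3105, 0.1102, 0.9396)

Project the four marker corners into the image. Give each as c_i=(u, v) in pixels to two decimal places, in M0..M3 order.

c0=(65.71, 367.12) c1=(160.24, 380.50) c2=(202.78, 268.97) c3=(113.69, 263.85)

Intrinsics K: fx=619.5, fy=652.7, cx=339.8, cy=240.9
Marker side s = 0.173 m; corners in marker frame (Z=0):
  M0 = (-0.0865, +0.0865, 0)
  M1 = (+0.0865, +0.0865, 0)
  M2 = (+0.0865, -0.0865, 0)
  M3 = (-0.0865, -0.0865, 0)
rvec = (-0.5759, 0.3633, 0.1416), |rvec| = θ = 0.69548 rad = 39.848°
Rodrigues: sinθ=0.64076, 1−cosθ=0.23226; R = I + sinθ·[k]× + (1−cosθ)·[k]×²:
    [+0.92700 -0.23092 +0.29556]
    [+0.02999 +0.83112 +0.55528]
    [-0.37387 -0.50588 +0.77737]
t = (-0.3105, 0.1102, 0.9396) m
M0: Pc = R·M0+t = (-0.41066, +0.17950, +0.92818); u = 619.5·(-0.41066)/0.92818 + 339.8 = 65.7114, v = 652.7·(+0.17950)/0.92818 + 240.9 = 367.1231
M1: Pc = R·M1+t = (-0.25029, +0.18469, +0.86350); u = 619.5·(-0.25029)/0.86350 + 339.8 = 160.2354, v = 652.7·(+0.18469)/0.86350 + 240.9 = 380.5000
M2: Pc = R·M2+t = (-0.21034, +0.04090, +0.95102); u = 619.5·(-0.21034)/0.95102 + 339.8 = 202.7830, v = 652.7·(+0.04090)/0.95102 + 240.9 = 268.9722
M3: Pc = R·M3+t = (-0.37071, +0.03571, +1.01570); u = 619.5·(-0.37071)/1.01570 + 339.8 = 113.6943, v = 652.7·(+0.03571)/1.01570 + 240.9 = 263.8500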